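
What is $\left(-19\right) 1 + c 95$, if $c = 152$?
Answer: $14421$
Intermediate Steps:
$\left(-19\right) 1 + c 95 = \left(-19\right) 1 + 152 \cdot 95 = -19 + 14440 = 14421$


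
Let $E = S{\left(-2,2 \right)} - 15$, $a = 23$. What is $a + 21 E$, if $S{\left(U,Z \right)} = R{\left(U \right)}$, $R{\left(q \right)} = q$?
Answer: $-334$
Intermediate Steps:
$S{\left(U,Z \right)} = U$
$E = -17$ ($E = -2 - 15 = -17$)
$a + 21 E = 23 + 21 \left(-17\right) = 23 - 357 = -334$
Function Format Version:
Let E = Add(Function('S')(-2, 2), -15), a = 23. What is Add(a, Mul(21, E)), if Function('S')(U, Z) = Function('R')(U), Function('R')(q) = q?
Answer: -334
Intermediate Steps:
Function('S')(U, Z) = U
E = -17 (E = Add(-2, -15) = -17)
Add(a, Mul(21, E)) = Add(23, Mul(21, -17)) = Add(23, -357) = -334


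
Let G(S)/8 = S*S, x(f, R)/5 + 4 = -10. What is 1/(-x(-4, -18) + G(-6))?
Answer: 1/358 ≈ 0.0027933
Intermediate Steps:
x(f, R) = -70 (x(f, R) = -20 + 5*(-10) = -20 - 50 = -70)
G(S) = 8*S**2 (G(S) = 8*(S*S) = 8*S**2)
1/(-x(-4, -18) + G(-6)) = 1/(-1*(-70) + 8*(-6)**2) = 1/(70 + 8*36) = 1/(70 + 288) = 1/358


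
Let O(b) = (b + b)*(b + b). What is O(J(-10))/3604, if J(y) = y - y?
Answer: 0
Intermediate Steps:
J(y) = 0
O(b) = 4*b² (O(b) = (2*b)*(2*b) = 4*b²)
O(J(-10))/3604 = (4*0²)/3604 = (4*0)*(1/3604) = 0*(1/3604) = 0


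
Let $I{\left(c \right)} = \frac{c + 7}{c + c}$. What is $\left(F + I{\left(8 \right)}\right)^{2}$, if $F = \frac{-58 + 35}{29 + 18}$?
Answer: $\frac{113569}{565504} \approx 0.20083$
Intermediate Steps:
$I{\left(c \right)} = \frac{7 + c}{2 c}$
$F = - \frac{23}{47} \approx -0.48936$
$\left(F + I{\left(8 \right)}\right)^{2} = \left(- \frac{23}{47} + \frac{7 + 8}{2 \cdot 8}\right)^{2} = \left(- \frac{23}{47} + \frac{1}{2} \cdot \frac{1}{8} \cdot 15\right)^{2} = \left(- \frac{23}{47} + \frac{15}{16}\right)^{2} = \left(\frac{337}{752}\right)^{2} = \frac{113569}{565504}$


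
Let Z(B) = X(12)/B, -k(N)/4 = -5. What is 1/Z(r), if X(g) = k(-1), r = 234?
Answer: 117/10 ≈ 11.700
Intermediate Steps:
k(N) = 20 (k(N) = -4*(-5) = 20)
X(g) = 20
Z(B) = 20/B
1/Z(r) = 1/(20/234) = 1/(20*(1/234)) = 1/(10/117) = 117/10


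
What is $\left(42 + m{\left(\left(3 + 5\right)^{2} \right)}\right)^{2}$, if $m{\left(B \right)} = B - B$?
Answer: $1764$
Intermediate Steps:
$m{\left(B \right)} = 0$
$\left(42 + m{\left(\left(3 + 5\right)^{2} \right)}\right)^{2} = \left(42 + 0\right)^{2} = 42^{2} = 1764$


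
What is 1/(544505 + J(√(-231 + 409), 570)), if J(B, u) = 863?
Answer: 1/545368 ≈ 1.8336e-6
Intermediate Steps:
1/(544505 + J(√(-231 + 409), 570)) = 1/(544505 + 863) = 1/545368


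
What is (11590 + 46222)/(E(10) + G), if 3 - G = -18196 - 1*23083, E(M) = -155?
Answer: 57812/41127 ≈ 1.4057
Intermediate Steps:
G = 41282 (G = 3 - (-18196 - 1*23083) = 3 - (-18196 - 23083) = 3 - 1*(-41279) = 3 + 41279 = 41282)
(11590 + 46222)/(E(10) + G) = (11590 + 46222)/(-155 + 41282) = 57812/41127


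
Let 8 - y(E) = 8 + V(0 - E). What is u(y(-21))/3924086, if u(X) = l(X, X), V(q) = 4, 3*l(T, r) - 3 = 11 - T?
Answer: 3/1962043 ≈ 1.5290e-6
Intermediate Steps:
l(T, r) = 14/3 - T/3 (l(T, r) = 1 + (11 - T)/3 = 1 + (11/3 - T/3) = 14/3 - T/3)
y(E) = -4 (y(E) = 8 - (8 + 4) = 8 - 1*12 = 8 - 12 = -4)
u(X) = 14/3 - X/3
u(y(-21))/3924086 = (14/3 - ⅓*(-4))/3924086 = (14/3 + 4/3)*(1/3924086) = 6*(1/3924086) = 3/1962043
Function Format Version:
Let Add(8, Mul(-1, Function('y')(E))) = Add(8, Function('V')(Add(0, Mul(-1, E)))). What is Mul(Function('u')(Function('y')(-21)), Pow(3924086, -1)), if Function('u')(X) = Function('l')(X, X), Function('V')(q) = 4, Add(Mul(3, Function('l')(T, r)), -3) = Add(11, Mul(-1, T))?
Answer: Rational(3, 1962043) ≈ 1.5290e-6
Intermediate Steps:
Function('l')(T, r) = Add(Rational(14, 3), Mul(Rational(-1, 3), T)) (Function('l')(T, r) = Add(1, Mul(Rational(1, 3), Add(11, Mul(-1, T)))) = Add(1, Add(Rational(11, 3), Mul(Rational(-1, 3), T))) = Add(Rational(14, 3), Mul(Rational(-1, 3), T)))
Function('y')(E) = -4 (Function('y')(E) = Add(8, Mul(-1, Add(8, 4))) = Add(8, Mul(-1, 12)) = Add(8, -12) = -4)
Function('u')(X) = Add(Rational(14, 3), Mul(Rational(-1, 3), X))
Mul(Function('u')(Function('y')(-21)), Pow(3924086, -1)) = Mul(Add(Rational(14, 3), Mul(Rational(-1, 3), -4)), Pow(3924086, -1)) = Mul(Add(Rational(14, 3), Rational(4, 3)), Rational(1, 3924086)) = Mul(6, Rational(1, 3924086)) = Rational(3, 1962043)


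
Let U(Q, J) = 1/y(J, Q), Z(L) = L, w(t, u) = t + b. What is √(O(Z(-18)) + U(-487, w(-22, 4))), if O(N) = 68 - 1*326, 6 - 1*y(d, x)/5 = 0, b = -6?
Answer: I*√232170/30 ≈ 16.061*I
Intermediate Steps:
w(t, u) = -6 + t (w(t, u) = t - 6 = -6 + t)
y(d, x) = 30 (y(d, x) = 30 - 5*0 = 30 + 0 = 30)
O(N) = -258 (O(N) = 68 - 326 = -258)
U(Q, J) = 1/30
√(O(Z(-18)) + U(-487, w(-22, 4))) = √(-258 + 1/30) = √(-7739/30) = I*√232170/30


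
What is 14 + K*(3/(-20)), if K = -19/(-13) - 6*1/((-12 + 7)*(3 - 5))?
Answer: 4508/325 ≈ 13.871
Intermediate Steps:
K = 56/65 (K = -19*(-1/13) - 6/((-2*(-5))) = 19/13 - 6/10 = 19/13 - 6*1/10 = 19/13 - 3/5 = 56/65 ≈ 0.86154)
14 + K*(3/(-20)) = 14 + 56*(3/(-20))/65 = 14 + 56*(3*(-1/20))/65 = 14 + (56/65)*(-3/20) = 14 - 42/325 = 4508/325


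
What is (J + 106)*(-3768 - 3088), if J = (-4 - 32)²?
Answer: -9612112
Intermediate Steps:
J = 1296 (J = (-36)² = 1296)
(J + 106)*(-3768 - 3088) = (1296 + 106)*(-3768 - 3088) = 1402*(-6856) = -9612112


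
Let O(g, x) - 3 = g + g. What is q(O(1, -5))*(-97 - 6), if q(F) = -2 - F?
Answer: 721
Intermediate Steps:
O(g, x) = 3 + 2*g (O(g, x) = 3 + (g + g) = 3 + 2*g)
q(O(1, -5))*(-97 - 6) = (-2 - (3 + 2*1))*(-97 - 6) = (-2 - (3 + 2))*(-103) = (-2 - 1*5)*(-103) = (-2 - 5)*(-103) = -7*(-103) = 721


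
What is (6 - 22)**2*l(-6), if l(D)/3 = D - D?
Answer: 0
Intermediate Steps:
l(D) = 0 (l(D) = 3*(D - D) = 3*0 = 0)
(6 - 22)**2*l(-6) = (6 - 22)**2*0 = (-16)**2*0 = 256*0 = 0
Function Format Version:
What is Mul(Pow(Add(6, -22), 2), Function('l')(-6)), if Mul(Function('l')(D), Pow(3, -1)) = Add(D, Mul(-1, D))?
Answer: 0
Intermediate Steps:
Function('l')(D) = 0 (Function('l')(D) = Mul(3, Add(D, Mul(-1, D))) = Mul(3, 0) = 0)
Mul(Pow(Add(6, -22), 2), Function('l')(-6)) = Mul(Pow(Add(6, -22), 2), 0) = Mul(Pow(-16, 2), 0) = Mul(256, 0) = 0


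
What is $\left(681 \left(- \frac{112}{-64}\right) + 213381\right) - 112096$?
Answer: $\frac{409907}{4} \approx 1.0248 \cdot 10^{5}$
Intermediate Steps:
$\left(681 \left(- \frac{112}{-64}\right) + 213381\right) - 112096 = \left(681 \left(\left(-112\right) \left(- \frac{1}{64}\right)\right) + 213381\right) - 112096 = \left(681 \cdot \frac{7}{4} + 213381\right) - 112096 = \left(\frac{4767}{4} + 213381\right) - 112096 = \frac{858291}{4} - 112096 = \frac{409907}{4}$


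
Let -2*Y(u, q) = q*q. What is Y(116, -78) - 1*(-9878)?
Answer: 6836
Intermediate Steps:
Y(u, q) = -q²/2 (Y(u, q) = -q*q/2 = -q²/2)
Y(116, -78) - 1*(-9878) = -½*(-78)² - 1*(-9878) = -½*6084 + 9878 = -3042 + 9878 = 6836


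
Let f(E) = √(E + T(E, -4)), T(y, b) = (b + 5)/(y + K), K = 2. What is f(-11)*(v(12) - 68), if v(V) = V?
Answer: -560*I/3 ≈ -186.67*I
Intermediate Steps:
T(y, b) = (5 + b)/(2 + y) (T(y, b) = (b + 5)/(y + 2) = (5 + b)/(2 + y))
f(E) = √(E + 1/(2 + E)) (f(E) = √(E + (5 - 4)/(2 + E)) = √(E + 1/(2 + E)))
f(-11)*(v(12) - 68) = √((1 - 11*(2 - 11))/(2 - 11))*(12 - 68) = √((1 - 11*(-9))/(-9))*(-56) = √(-(1 + 99)/9)*(-56) = √(-⅑*100)*(-56) = √(-100/9)*(-56) = (10*I/3)*(-56) = -560*I/3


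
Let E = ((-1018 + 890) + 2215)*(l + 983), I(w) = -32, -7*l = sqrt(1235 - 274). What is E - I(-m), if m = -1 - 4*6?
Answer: 14296174/7 ≈ 2.0423e+6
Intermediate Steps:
l = -31/7 (l = -sqrt(1235 - 274)/7 = -sqrt(961)/7 = -1/7*31 = -31/7 ≈ -4.4286)
m = -25 (m = -1 - 24 = -25)
E = 14295950/7 (E = ((-1018 + 890) + 2215)*(-31/7 + 983) = (-128 + 2215)*(6850/7) = 2087*(6850/7) = 14295950/7 ≈ 2.0423e+6)
E - I(-m) = 14295950/7 - 1*(-32) = 14295950/7 + 32 = 14296174/7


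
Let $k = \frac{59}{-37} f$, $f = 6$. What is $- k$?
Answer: $\frac{354}{37} \approx 9.5676$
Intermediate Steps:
$k = - \frac{354}{37}$ ($k = \frac{59}{-37} \cdot 6 = 59 \left(- \frac{1}{37}\right) 6 = \left(- \frac{59}{37}\right) 6 = - \frac{354}{37} \approx -9.5676$)
$- k = \left(-1\right) \left(- \frac{354}{37}\right) = \frac{354}{37}$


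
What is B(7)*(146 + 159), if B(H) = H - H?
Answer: 0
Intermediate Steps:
B(H) = 0
B(7)*(146 + 159) = 0*(146 + 159) = 0*305 = 0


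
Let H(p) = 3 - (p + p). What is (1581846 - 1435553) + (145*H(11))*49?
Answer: 11298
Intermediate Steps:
H(p) = 3 - 2*p
(1581846 - 1435553) + (145*H(11))*49 = (1581846 - 1435553) + (145*(3 - 2*11))*49 = 146293 + (145*(3 - 22))*49 = 146293 + (145*(-19))*49 = 146293 - 2755*49 = 146293 - 134995 = 11298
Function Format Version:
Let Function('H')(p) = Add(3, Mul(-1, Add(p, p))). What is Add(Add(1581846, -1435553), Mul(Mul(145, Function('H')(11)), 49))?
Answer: 11298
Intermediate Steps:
Function('H')(p) = Add(3, Mul(-2, p)) (Function('H')(p) = Add(3, Mul(-1, Mul(2, p))) = Add(3, Mul(-2, p)))
Add(Add(1581846, -1435553), Mul(Mul(145, Function('H')(11)), 49)) = Add(Add(1581846, -1435553), Mul(Mul(145, Add(3, Mul(-2, 11))), 49)) = Add(146293, Mul(Mul(145, Add(3, -22)), 49)) = Add(146293, Mul(Mul(145, -19), 49)) = Add(146293, Mul(-2755, 49)) = Add(146293, -134995) = 11298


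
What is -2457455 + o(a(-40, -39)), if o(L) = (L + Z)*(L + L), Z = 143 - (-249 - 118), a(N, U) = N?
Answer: -2495055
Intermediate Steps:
Z = 510 (Z = 143 - 1*(-367) = 143 + 367 = 510)
o(L) = 2*L*(510 + L) (o(L) = (L + 510)*(L + L) = (510 + L)*(2*L) = 2*L*(510 + L))
-2457455 + o(a(-40, -39)) = -2457455 + 2*(-40)*(510 - 40) = -2457455 + 2*(-40)*470 = -2457455 - 37600 = -2495055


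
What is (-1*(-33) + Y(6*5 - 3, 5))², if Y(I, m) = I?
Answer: 3600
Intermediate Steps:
(-1*(-33) + Y(6*5 - 3, 5))² = (-1*(-33) + (6*5 - 3))² = (33 + (30 - 3))² = (33 + 27)² = 60² = 3600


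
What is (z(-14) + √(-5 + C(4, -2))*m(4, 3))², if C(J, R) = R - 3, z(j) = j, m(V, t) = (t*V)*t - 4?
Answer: -10044 - 896*I*√10 ≈ -10044.0 - 2833.4*I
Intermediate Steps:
m(V, t) = -4 + V*t² (m(V, t) = (V*t)*t - 4 = V*t² - 4 = -4 + V*t²)
C(J, R) = -3 + R
(z(-14) + √(-5 + C(4, -2))*m(4, 3))² = (-14 + √(-5 + (-3 - 2))*(-4 + 4*3²))² = (-14 + √(-5 - 5)*(-4 + 4*9))² = (-14 + √(-10)*(-4 + 36))² = (-14 + (I*√10)*32)² = (-14 + 32*I*√10)²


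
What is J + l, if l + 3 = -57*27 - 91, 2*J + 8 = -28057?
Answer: -31331/2 ≈ -15666.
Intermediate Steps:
J = -28065/2 (J = -4 + (½)*(-28057) = -4 - 28057/2 = -28065/2 ≈ -14033.)
l = -1633 (l = -3 + (-57*27 - 91) = -3 + (-1539 - 91) = -3 - 1630 = -1633)
J + l = -28065/2 - 1633 = -31331/2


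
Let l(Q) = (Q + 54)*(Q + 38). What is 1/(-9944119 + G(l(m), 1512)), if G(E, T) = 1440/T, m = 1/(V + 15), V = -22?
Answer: -21/208826479 ≈ -1.0056e-7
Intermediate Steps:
m = -⅐ (m = 1/(-22 + 15) = 1/(-7) = -⅐ ≈ -0.14286)
l(Q) = (38 + Q)*(54 + Q) (l(Q) = (54 + Q)*(38 + Q) = (38 + Q)*(54 + Q))
1/(-9944119 + G(l(m), 1512)) = 1/(-9944119 + 1440/1512) = 1/(-9944119 + 1440*(1/1512)) = 1/(-9944119 + 20/21) = 1/(-208826479/21) = -21/208826479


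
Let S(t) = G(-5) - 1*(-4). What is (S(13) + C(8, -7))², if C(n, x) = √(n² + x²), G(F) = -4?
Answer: 113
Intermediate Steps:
S(t) = 0 (S(t) = -4 - 1*(-4) = -4 + 4 = 0)
(S(13) + C(8, -7))² = (0 + √(8² + (-7)²))² = (0 + √(64 + 49))² = (0 + √113)² = (√113)² = 113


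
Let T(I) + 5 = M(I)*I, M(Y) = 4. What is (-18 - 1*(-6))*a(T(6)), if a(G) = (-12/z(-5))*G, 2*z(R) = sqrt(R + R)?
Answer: -2736*I*sqrt(10)/5 ≈ -1730.4*I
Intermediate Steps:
z(R) = sqrt(2)*sqrt(R)/2 (z(R) = sqrt(R + R)/2 = sqrt(2*R)/2 = (sqrt(2)*sqrt(R))/2 = sqrt(2)*sqrt(R)/2)
T(I) = -5 + 4*I
a(G) = 12*I*G*sqrt(10)/5 (a(G) = (-12*(-I*sqrt(10)/5))*G = (-(-12)*I*sqrt(10)/5)*G = (12*I*sqrt(10)/5)*G = 12*I*G*sqrt(10)/5)
(-18 - 1*(-6))*a(T(6)) = (-18 - 1*(-6))*(12*I*(-5 + 4*6)*sqrt(10)/5) = (-18 + 6)*(12*I*(-5 + 24)*sqrt(10)/5) = -144*I*19*sqrt(10)/5 = -2736*I*sqrt(10)/5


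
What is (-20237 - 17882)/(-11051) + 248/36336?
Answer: 173479079/50193642 ≈ 3.4562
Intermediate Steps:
(-20237 - 17882)/(-11051) + 248/36336 = -38119*(-1/11051) + 248*(1/36336) = 38119/11051 + 31/4542 = 173479079/50193642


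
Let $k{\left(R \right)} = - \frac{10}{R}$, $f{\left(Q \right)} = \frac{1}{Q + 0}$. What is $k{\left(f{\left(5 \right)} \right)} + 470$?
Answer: $420$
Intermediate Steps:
$f{\left(Q \right)} = \frac{1}{Q}$
$k{\left(f{\left(5 \right)} \right)} + 470 = - \frac{10}{\frac{1}{5}} + 470 = - 10 \frac{1}{\frac{1}{5}} + 470 = \left(-10\right) 5 + 470 = -50 + 470 = 420$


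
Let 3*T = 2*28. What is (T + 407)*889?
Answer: 1135253/3 ≈ 3.7842e+5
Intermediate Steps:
T = 56/3 (T = (2*28)/3 = (⅓)*56 = 56/3 ≈ 18.667)
(T + 407)*889 = (56/3 + 407)*889 = (1277/3)*889 = 1135253/3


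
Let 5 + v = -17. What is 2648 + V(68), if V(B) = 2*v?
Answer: 2604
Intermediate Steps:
v = -22 (v = -5 - 17 = -22)
V(B) = -44 (V(B) = 2*(-22) = -44)
2648 + V(68) = 2648 - 44 = 2604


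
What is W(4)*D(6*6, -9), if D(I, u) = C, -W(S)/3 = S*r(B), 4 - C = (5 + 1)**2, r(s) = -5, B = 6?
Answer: -1920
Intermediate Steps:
C = -32 (C = 4 - (5 + 1)**2 = 4 - 1*6**2 = 4 - 1*36 = 4 - 36 = -32)
W(S) = 15*S (W(S) = -3*S*(-5) = -(-15)*S = 15*S)
D(I, u) = -32
W(4)*D(6*6, -9) = (15*4)*(-32) = 60*(-32) = -1920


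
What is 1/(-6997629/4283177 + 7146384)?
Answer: 4283177/30609220584339 ≈ 1.3993e-7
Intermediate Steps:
1/(-6997629/4283177 + 7146384) = 1/(30609220584339/4283177) = 4283177/30609220584339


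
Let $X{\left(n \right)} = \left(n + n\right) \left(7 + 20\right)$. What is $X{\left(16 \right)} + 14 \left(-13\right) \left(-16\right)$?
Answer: $3776$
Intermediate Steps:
$X{\left(n \right)} = 54 n$ ($X{\left(n \right)} = 2 n 27 = 54 n$)
$X{\left(16 \right)} + 14 \left(-13\right) \left(-16\right) = 54 \cdot 16 + 14 \left(-13\right) \left(-16\right) = 864 - -2912 = 864 + 2912 = 3776$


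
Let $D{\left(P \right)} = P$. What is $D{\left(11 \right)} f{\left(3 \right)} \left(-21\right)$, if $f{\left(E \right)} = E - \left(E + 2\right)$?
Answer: $462$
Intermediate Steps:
$f{\left(E \right)} = -2$ ($f{\left(E \right)} = E - \left(2 + E\right) = -2$)
$D{\left(11 \right)} f{\left(3 \right)} \left(-21\right) = 11 \left(-2\right) \left(-21\right) = \left(-22\right) \left(-21\right) = 462$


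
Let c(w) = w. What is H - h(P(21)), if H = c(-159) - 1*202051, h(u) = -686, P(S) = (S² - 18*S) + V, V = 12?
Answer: -201524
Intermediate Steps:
P(S) = 12 + S² - 18*S (P(S) = (S² - 18*S) + 12 = 12 + S² - 18*S)
H = -202210 (H = -159 - 1*202051 = -159 - 202051 = -202210)
H - h(P(21)) = -202210 - 1*(-686) = -202210 + 686 = -201524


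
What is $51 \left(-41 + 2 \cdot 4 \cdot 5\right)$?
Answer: $-51$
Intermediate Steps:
$51 \left(-41 + 2 \cdot 4 \cdot 5\right) = 51 \left(-41 + 8 \cdot 5\right) = 51 \left(-41 + 40\right) = 51 \left(-1\right) = -51$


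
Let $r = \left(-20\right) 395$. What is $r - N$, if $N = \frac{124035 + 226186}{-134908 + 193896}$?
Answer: $- \frac{466355421}{58988} \approx -7905.9$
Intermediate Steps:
$N = \frac{350221}{58988} \approx 5.9372$
$r = -7900$
$r - N = -7900 - \frac{350221}{58988} = - \frac{466355421}{58988}$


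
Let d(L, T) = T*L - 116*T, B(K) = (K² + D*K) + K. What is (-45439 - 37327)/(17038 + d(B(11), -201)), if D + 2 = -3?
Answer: -82766/24877 ≈ -3.3270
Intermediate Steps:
D = -5 (D = -2 - 3 = -5)
B(K) = K² - 4*K (B(K) = (K² - 5*K) + K = K² - 4*K)
d(L, T) = -116*T + L*T (d(L, T) = L*T - 116*T = -116*T + L*T)
(-45439 - 37327)/(17038 + d(B(11), -201)) = (-45439 - 37327)/(17038 - 201*(-116 + 11*(-4 + 11))) = -82766/(17038 - 201*(-116 + 11*7)) = -82766/(17038 - 201*(-116 + 77)) = -82766/(17038 - 201*(-39)) = -82766/(17038 + 7839) = -82766/24877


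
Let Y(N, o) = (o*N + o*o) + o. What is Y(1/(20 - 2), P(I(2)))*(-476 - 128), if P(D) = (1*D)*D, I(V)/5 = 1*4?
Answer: -872055200/9 ≈ -9.6895e+7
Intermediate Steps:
I(V) = 20 (I(V) = 5*(1*4) = 5*4 = 20)
P(D) = D² (P(D) = D*D = D²)
Y(N, o) = o + o² + N*o (Y(N, o) = (N*o + o²) + o = (o² + N*o) + o = o + o² + N*o)
Y(1/(20 - 2), P(I(2)))*(-476 - 128) = (20²*(1 + 1/(20 - 2) + 20²))*(-476 - 128) = (400*(1 + 1/18 + 400))*(-604) = (400*(7219/18))*(-604) = (1443800/9)*(-604) = -872055200/9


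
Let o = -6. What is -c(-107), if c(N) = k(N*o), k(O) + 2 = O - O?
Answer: 2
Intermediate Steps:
k(O) = -2 (k(O) = -2 + (O - O) = -2 + 0 = -2)
c(N) = -2
-c(-107) = -1*(-2) = 2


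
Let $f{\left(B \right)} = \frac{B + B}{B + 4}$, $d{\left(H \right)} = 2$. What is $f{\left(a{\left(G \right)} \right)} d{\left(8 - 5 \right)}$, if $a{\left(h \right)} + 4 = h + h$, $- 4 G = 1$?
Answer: $36$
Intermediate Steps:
$G = - \frac{1}{4}$ ($G = \left(- \frac{1}{4}\right) 1 = - \frac{1}{4} \approx -0.25$)
$a{\left(h \right)} = -4 + 2 h$ ($a{\left(h \right)} = -4 + \left(h + h\right) = -4 + 2 h$)
$f{\left(B \right)} = \frac{2 B}{4 + B}$
$f{\left(a{\left(G \right)} \right)} d{\left(8 - 5 \right)} = \frac{2 \left(-4 + 2 \left(- \frac{1}{4}\right)\right)}{4 + \left(-4 + 2 \left(- \frac{1}{4}\right)\right)} 2 = \frac{2 \left(-4 - \frac{1}{2}\right)}{4 - \frac{9}{2}} \cdot 2 = 2 \left(- \frac{9}{2}\right) \frac{1}{4 - \frac{9}{2}} \cdot 2 = 2 \left(- \frac{9}{2}\right) \frac{1}{- \frac{1}{2}} \cdot 2 = 2 \left(- \frac{9}{2}\right) \left(-2\right) 2 = 18 \cdot 2 = 36$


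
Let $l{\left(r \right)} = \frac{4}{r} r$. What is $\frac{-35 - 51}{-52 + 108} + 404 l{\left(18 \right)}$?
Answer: $\frac{45205}{28} \approx 1614.5$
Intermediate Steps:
$l{\left(r \right)} = 4$
$\frac{-35 - 51}{-52 + 108} + 404 l{\left(18 \right)} = \frac{-35 - 51}{-52 + 108} + 404 \cdot 4 = - \frac{86}{56} + 1616 = \left(-86\right) \frac{1}{56} + 1616 = - \frac{43}{28} + 1616 = \frac{45205}{28}$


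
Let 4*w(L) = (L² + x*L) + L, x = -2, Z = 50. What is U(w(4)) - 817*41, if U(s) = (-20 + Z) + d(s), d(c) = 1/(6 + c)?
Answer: -301202/9 ≈ -33467.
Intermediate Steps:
w(L) = -L/4 + L²/4 (w(L) = ((L² - 2*L) + L)/4 = (L² - L)/4 = -L/4 + L²/4)
U(s) = 30 + 1/(6 + s) (U(s) = (-20 + 50) + 1/(6 + s) = 30 + 1/(6 + s))
U(w(4)) - 817*41 = (181 + 30*((¼)*4*(-1 + 4)))/(6 + (¼)*4*(-1 + 4)) - 817*41 = (181 + 30*((¼)*4*3))/(6 + (¼)*4*3) - 1*33497 = (181 + 30*3)/(6 + 3) - 33497 = (181 + 90)/9 - 33497 = (⅑)*271 - 33497 = 271/9 - 33497 = -301202/9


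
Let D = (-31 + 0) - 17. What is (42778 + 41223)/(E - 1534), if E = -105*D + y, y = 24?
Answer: 84001/3530 ≈ 23.796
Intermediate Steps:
D = -48 (D = -31 - 17 = -48)
E = 5064 (E = -105*(-48) + 24 = 5040 + 24 = 5064)
(42778 + 41223)/(E - 1534) = (42778 + 41223)/(5064 - 1534) = 84001/3530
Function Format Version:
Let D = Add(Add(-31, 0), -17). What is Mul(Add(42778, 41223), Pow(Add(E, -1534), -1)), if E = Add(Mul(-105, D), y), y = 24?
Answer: Rational(84001, 3530) ≈ 23.796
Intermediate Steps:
D = -48 (D = Add(-31, -17) = -48)
E = 5064 (E = Add(Mul(-105, -48), 24) = Add(5040, 24) = 5064)
Mul(Add(42778, 41223), Pow(Add(E, -1534), -1)) = Mul(Add(42778, 41223), Pow(Add(5064, -1534), -1)) = Mul(84001, Pow(3530, -1)) = Mul(84001, Rational(1, 3530)) = Rational(84001, 3530)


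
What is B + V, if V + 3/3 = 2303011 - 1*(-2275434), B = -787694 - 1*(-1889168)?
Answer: 5679918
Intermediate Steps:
B = 1101474 (B = -787694 + 1889168 = 1101474)
V = 4578444 (V = -1 + (2303011 - 1*(-2275434)) = -1 + (2303011 + 2275434) = -1 + 4578445 = 4578444)
B + V = 1101474 + 4578444 = 5679918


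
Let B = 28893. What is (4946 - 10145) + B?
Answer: 23694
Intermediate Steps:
(4946 - 10145) + B = (4946 - 10145) + 28893 = -5199 + 28893 = 23694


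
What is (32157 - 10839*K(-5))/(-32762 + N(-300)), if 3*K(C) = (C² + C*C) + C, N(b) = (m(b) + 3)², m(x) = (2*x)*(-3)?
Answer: -130428/3218047 ≈ -0.040530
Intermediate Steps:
m(x) = -6*x
N(b) = (3 - 6*b)² (N(b) = (-6*b + 3)² = (3 - 6*b)²)
K(C) = C/3 + 2*C²/3 (K(C) = ((C² + C*C) + C)/3 = ((C² + C²) + C)/3 = (2*C² + C)/3 = (C + 2*C²)/3 = C/3 + 2*C²/3)
(32157 - 10839*K(-5))/(-32762 + N(-300)) = (32157 - 3613*(-5)*(1 + 2*(-5)))/(-32762 + 9*(-1 + 2*(-300))²) = (32157 - 3613*(-5)*(1 - 10))/(-32762 + 9*(-1 - 600)²) = (32157 - 3613*(-5)*(-9))/(-32762 + 9*(-601)²) = (32157 - 10839*15)/(-32762 + 9*361201) = (32157 - 162585)/(-32762 + 3250809) = -130428/3218047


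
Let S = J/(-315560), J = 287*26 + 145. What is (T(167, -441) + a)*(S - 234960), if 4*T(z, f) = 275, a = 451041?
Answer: -19112614074704839/180320 ≈ -1.0599e+11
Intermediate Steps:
T(z, f) = 275/4 (T(z, f) = (¼)*275 = 275/4)
J = 7607 (J = 7462 + 145 = 7607)
S = -7607/315560 (S = 7607/(-315560) = 7607*(-1/315560) = -7607/315560 ≈ -0.024106)
(T(167, -441) + a)*(S - 234960) = (275/4 + 451041)*(-7607/315560 - 234960) = (1804439/4)*(-74143985207/315560) = -19112614074704839/180320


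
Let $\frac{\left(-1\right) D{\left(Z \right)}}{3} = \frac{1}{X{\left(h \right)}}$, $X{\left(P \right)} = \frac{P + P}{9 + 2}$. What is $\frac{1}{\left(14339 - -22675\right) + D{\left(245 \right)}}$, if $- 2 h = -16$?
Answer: $\frac{16}{592191} \approx 2.7018 \cdot 10^{-5}$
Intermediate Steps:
$h = 8$ ($h = \left(- \frac{1}{2}\right) \left(-16\right) = 8$)
$X{\left(P \right)} = \frac{2 P}{11}$
$D{\left(Z \right)} = - \frac{33}{16}$ ($D{\left(Z \right)} = - \frac{3}{\frac{2}{11} \cdot 8} = - \frac{3}{\frac{16}{11}} = \left(-3\right) \frac{11}{16} = - \frac{33}{16}$)
$\frac{1}{\left(14339 - -22675\right) + D{\left(245 \right)}} = \frac{1}{\left(14339 - -22675\right) - \frac{33}{16}} = \frac{1}{\left(14339 + 22675\right) - \frac{33}{16}} = \frac{1}{37014 - \frac{33}{16}} = \frac{1}{\frac{592191}{16}} = \frac{16}{592191}$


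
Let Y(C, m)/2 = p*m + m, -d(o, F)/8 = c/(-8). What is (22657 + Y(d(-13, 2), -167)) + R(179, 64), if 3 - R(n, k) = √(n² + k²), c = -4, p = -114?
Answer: 60402 - √36137 ≈ 60212.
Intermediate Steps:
d(o, F) = -4 (d(o, F) = -(-32)/(-8) = -(-32)*(-1)/8 = -8*½ = -4)
Y(C, m) = -226*m (Y(C, m) = 2*(-114*m + m) = 2*(-113*m) = -226*m)
R(n, k) = 3 - √(k² + n²) (R(n, k) = 3 - √(n² + k²) = 3 - √(k² + n²))
(22657 + Y(d(-13, 2), -167)) + R(179, 64) = (22657 - 226*(-167)) + (3 - √(64² + 179²)) = (22657 + 37742) + (3 - √(4096 + 32041)) = 60399 + (3 - √36137) = 60402 - √36137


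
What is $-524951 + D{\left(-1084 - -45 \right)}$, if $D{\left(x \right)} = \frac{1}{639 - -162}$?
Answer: $- \frac{420485750}{801} \approx -5.2495 \cdot 10^{5}$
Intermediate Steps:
$D{\left(x \right)} = \frac{1}{801}$ ($D{\left(x \right)} = \frac{1}{639 + 162} = \frac{1}{801}$)
$-524951 + D{\left(-1084 - -45 \right)} = -524951 + \frac{1}{801} = - \frac{420485750}{801}$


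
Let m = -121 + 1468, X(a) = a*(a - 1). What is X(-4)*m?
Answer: 26940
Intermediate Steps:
X(a) = a*(-1 + a)
m = 1347
X(-4)*m = -4*(-1 - 4)*1347 = -4*(-5)*1347 = 20*1347 = 26940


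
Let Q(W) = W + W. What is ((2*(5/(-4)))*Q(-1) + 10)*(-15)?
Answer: -225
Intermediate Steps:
Q(W) = 2*W
((2*(5/(-4)))*Q(-1) + 10)*(-15) = ((2*(5/(-4)))*(2*(-1)) + 10)*(-15) = ((2*(5*(-1/4)))*(-2) + 10)*(-15) = ((2*(-5/4))*(-2) + 10)*(-15) = (-5/2*(-2) + 10)*(-15) = (5 + 10)*(-15) = 15*(-15) = -225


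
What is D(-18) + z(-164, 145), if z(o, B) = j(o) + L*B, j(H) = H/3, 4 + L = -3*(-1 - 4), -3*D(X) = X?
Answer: 4639/3 ≈ 1546.3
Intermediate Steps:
D(X) = -X/3
L = 11 (L = -4 - 3*(-1 - 4) = -4 - 3*(-5) = -4 + 15 = 11)
j(H) = H/3 (j(H) = H*(1/3) = H/3)
z(o, B) = 11*B + o/3 (z(o, B) = o/3 + 11*B = 11*B + o/3)
D(-18) + z(-164, 145) = -1/3*(-18) + (11*145 + (1/3)*(-164)) = 6 + (1595 - 164/3) = 6 + 4621/3 = 4639/3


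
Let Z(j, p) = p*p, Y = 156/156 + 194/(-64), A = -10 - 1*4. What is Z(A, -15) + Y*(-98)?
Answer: 6785/16 ≈ 424.06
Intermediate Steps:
A = -14 (A = -10 - 4 = -14)
Y = -65/32 (Y = 156*(1/156) + 194*(-1/64) = 1 - 97/32 = -65/32 ≈ -2.0313)
Z(j, p) = p**2
Z(A, -15) + Y*(-98) = (-15)**2 - 65/32*(-98) = 225 + 3185/16 = 6785/16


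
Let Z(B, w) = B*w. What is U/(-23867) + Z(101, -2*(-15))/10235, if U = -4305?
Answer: 23275737/48855749 ≈ 0.47642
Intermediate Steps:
U/(-23867) + Z(101, -2*(-15))/10235 = -4305/(-23867) + (101*(-2*(-15)))/10235 = -4305*(-1/23867) + (101*30)*(1/10235) = 4305/23867 + 3030*(1/10235) = 4305/23867 + 606/2047 = 23275737/48855749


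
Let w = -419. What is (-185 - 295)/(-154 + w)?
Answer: 160/191 ≈ 0.83770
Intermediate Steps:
(-185 - 295)/(-154 + w) = (-185 - 295)/(-154 - 419) = -480/(-573) = -480*(-1/573) = 160/191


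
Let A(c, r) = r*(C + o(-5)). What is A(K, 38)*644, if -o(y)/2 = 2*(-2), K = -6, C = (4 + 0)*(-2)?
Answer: 0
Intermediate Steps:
C = -8 (C = 4*(-2) = -8)
o(y) = 8 (o(y) = -4*(-2) = -2*(-4) = 8)
A(c, r) = 0 (A(c, r) = r*(-8 + 8) = r*0 = 0)
A(K, 38)*644 = 0*644 = 0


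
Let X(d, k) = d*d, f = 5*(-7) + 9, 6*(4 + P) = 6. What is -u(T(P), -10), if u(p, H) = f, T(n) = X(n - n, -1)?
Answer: 26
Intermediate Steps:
P = -3 (P = -4 + (⅙)*6 = -4 + 1 = -3)
f = -26 (f = -35 + 9 = -26)
X(d, k) = d²
T(n) = 0 (T(n) = (n - n)² = 0² = 0)
u(p, H) = -26
-u(T(P), -10) = -1*(-26) = 26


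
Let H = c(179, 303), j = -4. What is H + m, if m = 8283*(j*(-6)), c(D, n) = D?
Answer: 198971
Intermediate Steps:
H = 179
m = 198792 (m = 8283*(-4*(-6)) = 8283*24 = 198792)
H + m = 179 + 198792 = 198971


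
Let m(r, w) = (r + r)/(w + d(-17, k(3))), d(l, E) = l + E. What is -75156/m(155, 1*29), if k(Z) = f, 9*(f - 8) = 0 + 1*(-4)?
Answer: -2204576/465 ≈ -4741.0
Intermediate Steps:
f = 68/9 (f = 8 + (0 + 1*(-4))/9 = 8 + (0 - 4)/9 = 8 + (⅑)*(-4) = 8 - 4/9 = 68/9 ≈ 7.5556)
k(Z) = 68/9
d(l, E) = E + l
m(r, w) = 2*r/(-85/9 + w) (m(r, w) = (r + r)/(w + (68/9 - 17)) = (2*r)/(w - 85/9) = (2*r)/(-85/9 + w) = 2*r/(-85/9 + w))
-75156/m(155, 1*29) = -75156/(18*155/(-85 + 9*(1*29))) = -75156/(18*155/(-85 + 9*29)) = -75156/(18*155/(-85 + 261)) = -75156/(18*155/176) = -75156/(18*155*(1/176)) = -75156/1395/88 = -75156*88/1395 = -2204576/465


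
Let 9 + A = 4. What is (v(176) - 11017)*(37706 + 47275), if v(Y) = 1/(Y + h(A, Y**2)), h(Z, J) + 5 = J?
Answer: -29160932546538/31147 ≈ -9.3624e+8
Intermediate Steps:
A = -5 (A = -9 + 4 = -5)
h(Z, J) = -5 + J
v(Y) = 1/(-5 + Y + Y**2) (v(Y) = 1/(Y + (-5 + Y**2)) = 1/(-5 + Y + Y**2))
(v(176) - 11017)*(37706 + 47275) = (1/(-5 + 176 + 176**2) - 11017)*(37706 + 47275) = (1/(-5 + 176 + 30976) - 11017)*84981 = (1/31147 - 11017)*84981 = -343146498/31147*84981 = -29160932546538/31147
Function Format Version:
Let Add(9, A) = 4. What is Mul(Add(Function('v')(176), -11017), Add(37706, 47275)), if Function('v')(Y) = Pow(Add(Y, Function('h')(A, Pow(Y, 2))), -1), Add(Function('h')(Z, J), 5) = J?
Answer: Rational(-29160932546538, 31147) ≈ -9.3624e+8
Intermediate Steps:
A = -5 (A = Add(-9, 4) = -5)
Function('h')(Z, J) = Add(-5, J)
Function('v')(Y) = Pow(Add(-5, Y, Pow(Y, 2)), -1) (Function('v')(Y) = Pow(Add(Y, Add(-5, Pow(Y, 2))), -1) = Pow(Add(-5, Y, Pow(Y, 2)), -1))
Mul(Add(Function('v')(176), -11017), Add(37706, 47275)) = Mul(Add(Pow(Add(-5, 176, Pow(176, 2)), -1), -11017), Add(37706, 47275)) = Mul(Add(Pow(Add(-5, 176, 30976), -1), -11017), 84981) = Mul(Add(Pow(31147, -1), -11017), 84981) = Mul(Add(Rational(1, 31147), -11017), 84981) = Mul(Rational(-343146498, 31147), 84981) = Rational(-29160932546538, 31147)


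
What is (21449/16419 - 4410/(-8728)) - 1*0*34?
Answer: 129807331/71652516 ≈ 1.8116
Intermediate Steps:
(21449/16419 - 4410/(-8728)) - 1*0*34 = (21449*(1/16419) - 4410*(-1/8728)) - 0*34 = (21449/16419 + 2205/4364) - 1*0 = 129807331/71652516 + 0 = 129807331/71652516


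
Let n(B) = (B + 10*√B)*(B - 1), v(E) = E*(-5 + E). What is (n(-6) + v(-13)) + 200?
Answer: 476 - 70*I*√6 ≈ 476.0 - 171.46*I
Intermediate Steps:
n(B) = (-1 + B)*(B + 10*√B) (n(B) = (B + 10*√B)*(-1 + B) = (-1 + B)*(B + 10*√B))
(n(-6) + v(-13)) + 200 = (((-6)² - 1*(-6) - 10*I*√6 + 10*(-6)^(3/2)) - 13*(-5 - 13)) + 200 = ((36 + 6 - 10*I*√6 + 10*(-6*I*√6)) - 13*(-18)) + 200 = ((36 + 6 - 10*I*√6 - 60*I*√6) + 234) + 200 = ((42 - 70*I*√6) + 234) + 200 = (276 - 70*I*√6) + 200 = 476 - 70*I*√6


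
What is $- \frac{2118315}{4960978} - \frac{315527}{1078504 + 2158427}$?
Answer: $- \frac{8422161996671}{16058343478518} \approx -0.52447$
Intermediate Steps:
$- \frac{2118315}{4960978} - \frac{315527}{1078504 + 2158427} = \left(-2118315\right) \frac{1}{4960978} - \frac{315527}{3236931} = - \frac{2118315}{4960978} - \frac{315527}{3236931} = - \frac{8422161996671}{16058343478518}$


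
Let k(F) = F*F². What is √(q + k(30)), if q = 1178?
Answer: √28178 ≈ 167.86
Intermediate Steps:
k(F) = F³
√(q + k(30)) = √(1178 + 30³) = √(1178 + 27000) = √28178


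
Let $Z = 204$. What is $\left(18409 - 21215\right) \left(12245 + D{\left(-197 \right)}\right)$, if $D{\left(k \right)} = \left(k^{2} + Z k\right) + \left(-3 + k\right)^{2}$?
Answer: $-142729996$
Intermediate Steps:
$D{\left(k \right)} = k^{2} + \left(-3 + k\right)^{2} + 204 k$ ($D{\left(k \right)} = \left(k^{2} + 204 k\right) + \left(-3 + k\right)^{2} = k^{2} + \left(-3 + k\right)^{2} + 204 k$)
$\left(18409 - 21215\right) \left(12245 + D{\left(-197 \right)}\right) = \left(18409 - 21215\right) \left(12245 + \left(9 + 2 \left(-197\right)^{2} + 198 \left(-197\right)\right)\right) = - 2806 \left(12245 + \left(9 + 2 \cdot 38809 - 39006\right)\right) = - 2806 \left(12245 + \left(9 + 77618 - 39006\right)\right) = - 2806 \left(12245 + 38621\right) = \left(-2806\right) 50866 = -142729996$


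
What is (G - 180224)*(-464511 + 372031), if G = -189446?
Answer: 34187081600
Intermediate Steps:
(G - 180224)*(-464511 + 372031) = (-189446 - 180224)*(-464511 + 372031) = -369670*(-92480) = 34187081600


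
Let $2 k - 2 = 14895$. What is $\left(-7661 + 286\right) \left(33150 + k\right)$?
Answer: $- \frac{598827875}{2} \approx -2.9941 \cdot 10^{8}$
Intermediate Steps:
$k = \frac{14897}{2}$ ($k = 1 + \frac{1}{2} \cdot 14895 = 1 + \frac{14895}{2} = \frac{14897}{2} \approx 7448.5$)
$\left(-7661 + 286\right) \left(33150 + k\right) = \left(-7661 + 286\right) \left(33150 + \frac{14897}{2}\right) = \left(-7375\right) \frac{81197}{2} = - \frac{598827875}{2}$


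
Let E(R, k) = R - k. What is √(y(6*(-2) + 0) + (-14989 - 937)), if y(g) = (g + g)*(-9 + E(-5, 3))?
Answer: I*√15518 ≈ 124.57*I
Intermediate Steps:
y(g) = -34*g (y(g) = (g + g)*(-9 + (-5 - 1*3)) = (2*g)*(-9 + (-5 - 3)) = (2*g)*(-9 - 8) = (2*g)*(-17) = -34*g)
√(y(6*(-2) + 0) + (-14989 - 937)) = √(-34*(6*(-2) + 0) + (-14989 - 937)) = √(-34*(-12 + 0) - 15926) = √(-34*(-12) - 15926) = √(408 - 15926) = √(-15518) = I*√15518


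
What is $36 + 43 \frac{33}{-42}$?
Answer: $\frac{31}{14} \approx 2.2143$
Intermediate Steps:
$36 + 43 \frac{33}{-42} = 36 + 43 \cdot 33 \left(- \frac{1}{42}\right) = 36 + 43 \left(- \frac{11}{14}\right) = 36 - \frac{473}{14} = \frac{31}{14}$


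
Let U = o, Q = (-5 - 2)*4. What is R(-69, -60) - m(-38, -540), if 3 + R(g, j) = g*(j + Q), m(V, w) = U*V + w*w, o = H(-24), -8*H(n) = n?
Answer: -285417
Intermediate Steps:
H(n) = -n/8
Q = -28 (Q = -7*4 = -28)
o = 3 (o = -⅛*(-24) = 3)
U = 3
m(V, w) = w² + 3*V (m(V, w) = 3*V + w*w = 3*V + w² = w² + 3*V)
R(g, j) = -3 + g*(-28 + j) (R(g, j) = -3 + g*(j - 28) = -3 + g*(-28 + j))
R(-69, -60) - m(-38, -540) = (-3 - 28*(-69) - 69*(-60)) - ((-540)² + 3*(-38)) = (-3 + 1932 + 4140) - (291600 - 114) = 6069 - 1*291486 = 6069 - 291486 = -285417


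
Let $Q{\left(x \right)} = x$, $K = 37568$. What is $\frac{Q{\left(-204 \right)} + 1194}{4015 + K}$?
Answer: $\frac{330}{13861} \approx 0.023808$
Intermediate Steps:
$\frac{Q{\left(-204 \right)} + 1194}{4015 + K} = \frac{-204 + 1194}{4015 + 37568} = \frac{990}{41583} = 990 \cdot \frac{1}{41583} = \frac{330}{13861}$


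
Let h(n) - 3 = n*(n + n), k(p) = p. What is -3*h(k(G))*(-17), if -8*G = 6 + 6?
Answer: 765/2 ≈ 382.50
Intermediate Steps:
G = -3/2 (G = -(6 + 6)/8 = -1/8*12 = -3/2 ≈ -1.5000)
h(n) = 3 + 2*n**2 (h(n) = 3 + n*(n + n) = 3 + n*(2*n) = 3 + 2*n**2)
-3*h(k(G))*(-17) = -3*(3 + 2*(-3/2)**2)*(-17) = -3*(3 + 2*(9/4))*(-17) = -3*(3 + 9/2)*(-17) = -3*15/2*(-17) = -45/2*(-17) = 765/2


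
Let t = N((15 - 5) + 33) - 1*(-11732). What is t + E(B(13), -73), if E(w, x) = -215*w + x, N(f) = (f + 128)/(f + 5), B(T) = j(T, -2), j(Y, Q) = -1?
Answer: 190041/16 ≈ 11878.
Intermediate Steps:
B(T) = -1
N(f) = (128 + f)/(5 + f)
E(w, x) = x - 215*w
t = 187769/16 (t = (128 + ((15 - 5) + 33))/(5 + ((15 - 5) + 33)) - 1*(-11732) = (128 + (10 + 33))/(5 + (10 + 33)) + 11732 = (128 + 43)/(5 + 43) + 11732 = 171/48 + 11732 = (1/48)*171 + 11732 = 57/16 + 11732 = 187769/16 ≈ 11736.)
t + E(B(13), -73) = 187769/16 + (-73 - 215*(-1)) = 187769/16 + (-73 + 215) = 187769/16 + 142 = 190041/16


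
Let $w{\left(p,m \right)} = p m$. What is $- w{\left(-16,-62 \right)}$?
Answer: $-992$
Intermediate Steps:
$w{\left(p,m \right)} = m p$
$- w{\left(-16,-62 \right)} = - \left(-62\right) \left(-16\right) = \left(-1\right) 992 = -992$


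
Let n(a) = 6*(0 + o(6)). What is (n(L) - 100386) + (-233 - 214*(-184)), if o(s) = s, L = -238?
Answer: -61207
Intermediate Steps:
n(a) = 36 (n(a) = 6*(0 + 6) = 6*6 = 36)
(n(L) - 100386) + (-233 - 214*(-184)) = (36 - 100386) + (-233 - 214*(-184)) = -100350 + (-233 + 39376) = -100350 + 39143 = -61207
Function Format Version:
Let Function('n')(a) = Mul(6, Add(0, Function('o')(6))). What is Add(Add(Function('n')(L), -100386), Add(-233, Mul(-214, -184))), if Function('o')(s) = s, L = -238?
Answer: -61207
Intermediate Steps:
Function('n')(a) = 36 (Function('n')(a) = Mul(6, Add(0, 6)) = Mul(6, 6) = 36)
Add(Add(Function('n')(L), -100386), Add(-233, Mul(-214, -184))) = Add(Add(36, -100386), Add(-233, Mul(-214, -184))) = Add(-100350, Add(-233, 39376)) = Add(-100350, 39143) = -61207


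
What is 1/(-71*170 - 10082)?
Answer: -1/22152 ≈ -4.5143e-5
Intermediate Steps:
1/(-71*170 - 10082) = 1/(-12070 - 10082) = 1/(-22152) = -1/22152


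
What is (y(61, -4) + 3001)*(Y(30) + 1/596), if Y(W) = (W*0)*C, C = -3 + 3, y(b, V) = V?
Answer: 2997/596 ≈ 5.0285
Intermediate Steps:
C = 0
Y(W) = 0 (Y(W) = (W*0)*0 = 0*0 = 0)
(y(61, -4) + 3001)*(Y(30) + 1/596) = (-4 + 3001)*(0 + 1/596) = 2997*(0 + 1/596) = 2997*(1/596) = 2997/596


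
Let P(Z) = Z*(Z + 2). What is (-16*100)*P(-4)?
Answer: -12800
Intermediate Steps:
P(Z) = Z*(2 + Z)
(-16*100)*P(-4) = (-16*100)*(-4*(2 - 4)) = -(-6400)*(-2) = -1600*8 = -12800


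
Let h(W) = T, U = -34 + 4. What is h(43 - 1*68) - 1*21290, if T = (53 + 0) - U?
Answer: -21207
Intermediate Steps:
U = -30
T = 83 (T = (53 + 0) - 1*(-30) = 53 + 30 = 83)
h(W) = 83
h(43 - 1*68) - 1*21290 = 83 - 1*21290 = 83 - 21290 = -21207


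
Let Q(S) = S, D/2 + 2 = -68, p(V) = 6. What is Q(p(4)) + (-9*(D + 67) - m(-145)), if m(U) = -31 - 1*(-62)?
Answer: 632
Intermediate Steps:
m(U) = 31 (m(U) = -31 + 62 = 31)
D = -140 (D = -4 + 2*(-68) = -4 - 136 = -140)
Q(p(4)) + (-9*(D + 67) - m(-145)) = 6 + (-9*(-140 + 67) - 1*31) = 6 + (-9*(-73) - 31) = 6 + (657 - 31) = 6 + 626 = 632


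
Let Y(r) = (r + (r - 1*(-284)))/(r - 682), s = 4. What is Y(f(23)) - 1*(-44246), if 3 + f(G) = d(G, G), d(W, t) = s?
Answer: 30131240/681 ≈ 44246.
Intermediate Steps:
d(W, t) = 4
f(G) = 1 (f(G) = -3 + 4 = 1)
Y(r) = (284 + 2*r)/(-682 + r) (Y(r) = (r + (r + 284))/(-682 + r) = (r + (284 + r))/(-682 + r) = (284 + 2*r)/(-682 + r))
Y(f(23)) - 1*(-44246) = 2*(142 + 1)/(-682 + 1) - 1*(-44246) = 2*143/(-681) + 44246 = 2*(-1/681)*143 + 44246 = -286/681 + 44246 = 30131240/681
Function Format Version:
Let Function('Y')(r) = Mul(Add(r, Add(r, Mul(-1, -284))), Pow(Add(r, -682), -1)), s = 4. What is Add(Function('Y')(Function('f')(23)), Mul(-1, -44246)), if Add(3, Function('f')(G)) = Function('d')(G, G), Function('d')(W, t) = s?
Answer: Rational(30131240, 681) ≈ 44246.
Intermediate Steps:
Function('d')(W, t) = 4
Function('f')(G) = 1 (Function('f')(G) = Add(-3, 4) = 1)
Function('Y')(r) = Mul(Pow(Add(-682, r), -1), Add(284, Mul(2, r))) (Function('Y')(r) = Mul(Add(r, Add(r, 284)), Pow(Add(-682, r), -1)) = Mul(Add(r, Add(284, r)), Pow(Add(-682, r), -1)) = Mul(Add(284, Mul(2, r)), Pow(Add(-682, r), -1)) = Mul(Pow(Add(-682, r), -1), Add(284, Mul(2, r))))
Add(Function('Y')(Function('f')(23)), Mul(-1, -44246)) = Add(Mul(2, Pow(Add(-682, 1), -1), Add(142, 1)), Mul(-1, -44246)) = Add(Mul(2, Pow(-681, -1), 143), 44246) = Add(Mul(2, Rational(-1, 681), 143), 44246) = Add(Rational(-286, 681), 44246) = Rational(30131240, 681)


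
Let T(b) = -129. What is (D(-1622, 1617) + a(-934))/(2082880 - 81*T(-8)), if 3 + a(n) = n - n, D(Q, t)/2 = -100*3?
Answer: -603/2093329 ≈ -0.00028806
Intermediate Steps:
D(Q, t) = -600 (D(Q, t) = 2*(-100*3) = 2*(-300) = -600)
a(n) = -3 (a(n) = -3 + (n - n) = -3 + 0 = -3)
(D(-1622, 1617) + a(-934))/(2082880 - 81*T(-8)) = (-600 - 3)/(2082880 - 81*(-129)) = -603/(2082880 + 10449) = -603/2093329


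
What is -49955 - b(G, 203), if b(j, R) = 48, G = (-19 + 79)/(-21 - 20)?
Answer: -50003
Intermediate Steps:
G = -60/41 (G = 60/(-41) = 60*(-1/41) = -60/41 ≈ -1.4634)
-49955 - b(G, 203) = -49955 - 1*48 = -49955 - 48 = -50003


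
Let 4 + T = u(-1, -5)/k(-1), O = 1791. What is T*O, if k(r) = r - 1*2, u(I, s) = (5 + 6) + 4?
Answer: -16119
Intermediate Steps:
u(I, s) = 15 (u(I, s) = 11 + 4 = 15)
k(r) = -2 + r (k(r) = r - 2 = -2 + r)
T = -9 (T = -4 + 15/(-2 - 1) = -4 + 15/(-3) = -4 + 15*(-⅓) = -4 - 5 = -9)
T*O = -9*1791 = -16119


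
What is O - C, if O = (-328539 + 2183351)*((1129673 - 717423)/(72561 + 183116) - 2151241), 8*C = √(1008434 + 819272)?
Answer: -1020188208825098484/255677 - √1827706/8 ≈ -3.9901e+12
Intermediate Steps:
C = √1827706/8 (C = √(1008434 + 819272)/8 = √1827706/8 ≈ 168.99)
O = -1020188208825098484/255677 (O = 1854812*(412250/255677 - 2151241) = 1854812*(-550022432907/255677) = -1020188208825098484/255677 ≈ -3.9901e+12)
O - C = -1020188208825098484/255677 - √1827706/8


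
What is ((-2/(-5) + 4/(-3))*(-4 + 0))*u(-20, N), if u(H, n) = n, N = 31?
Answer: 1736/15 ≈ 115.73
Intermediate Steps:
((-2/(-5) + 4/(-3))*(-4 + 0))*u(-20, N) = ((-2/(-5) + 4/(-3))*(-4 + 0))*31 = ((-2*(-⅕) + 4*(-⅓))*(-4))*31 = ((⅖ - 4/3)*(-4))*31 = -14/15*(-4)*31 = (56/15)*31 = 1736/15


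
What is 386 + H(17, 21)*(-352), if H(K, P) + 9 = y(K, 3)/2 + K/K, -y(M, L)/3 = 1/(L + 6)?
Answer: 9782/3 ≈ 3260.7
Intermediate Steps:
y(M, L) = -3/(6 + L) (y(M, L) = -3/(L + 6) = -3/(6 + L))
H(K, P) = -49/6 (H(K, P) = -9 + (-3/(6 + 3)/2 + K/K) = -9 + (-3/9*(½) + 1) = -9 + (-3*⅑*(½) + 1) = -9 + (-⅓*½ + 1) = -9 + (-⅙ + 1) = -9 + ⅚ = -49/6)
386 + H(17, 21)*(-352) = 386 - 49/6*(-352) = 386 + 8624/3 = 9782/3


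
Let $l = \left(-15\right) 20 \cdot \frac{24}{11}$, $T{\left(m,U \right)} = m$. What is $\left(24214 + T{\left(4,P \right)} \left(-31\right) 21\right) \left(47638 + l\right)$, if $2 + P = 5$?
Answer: $\frac{11168436980}{11} \approx 1.0153 \cdot 10^{9}$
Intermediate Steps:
$P = 3$ ($P = -2 + 5 = 3$)
$l = - \frac{7200}{11}$ ($l = - 300 \cdot 24 \cdot \frac{1}{11} = \left(-300\right) \frac{24}{11} = - \frac{7200}{11} \approx -654.54$)
$\left(24214 + T{\left(4,P \right)} \left(-31\right) 21\right) \left(47638 + l\right) = \left(24214 + 4 \left(-31\right) 21\right) \left(47638 - \frac{7200}{11}\right) = \left(24214 - 2604\right) \frac{516818}{11} = 21610 \cdot \frac{516818}{11} = \frac{11168436980}{11}$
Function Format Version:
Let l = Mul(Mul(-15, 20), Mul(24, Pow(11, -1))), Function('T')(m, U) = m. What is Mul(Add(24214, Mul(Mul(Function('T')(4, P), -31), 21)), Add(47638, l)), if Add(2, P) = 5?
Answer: Rational(11168436980, 11) ≈ 1.0153e+9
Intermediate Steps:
P = 3 (P = Add(-2, 5) = 3)
l = Rational(-7200, 11) (l = Mul(-300, Mul(24, Rational(1, 11))) = Mul(-300, Rational(24, 11)) = Rational(-7200, 11) ≈ -654.54)
Mul(Add(24214, Mul(Mul(Function('T')(4, P), -31), 21)), Add(47638, l)) = Mul(Add(24214, Mul(Mul(4, -31), 21)), Add(47638, Rational(-7200, 11))) = Mul(Add(24214, Mul(-124, 21)), Rational(516818, 11)) = Mul(Add(24214, -2604), Rational(516818, 11)) = Mul(21610, Rational(516818, 11)) = Rational(11168436980, 11)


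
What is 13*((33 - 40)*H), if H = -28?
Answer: 2548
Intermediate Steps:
13*((33 - 40)*H) = 13*((33 - 40)*(-28)) = 13*(-7*(-28)) = 13*196 = 2548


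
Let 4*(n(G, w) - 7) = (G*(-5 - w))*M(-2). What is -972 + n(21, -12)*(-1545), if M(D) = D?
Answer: 203541/2 ≈ 1.0177e+5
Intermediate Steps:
n(G, w) = 7 - G*(-5 - w)/2 (n(G, w) = 7 + ((G*(-5 - w))*(-2))/4 = 7 + (-2*G*(-5 - w))/4 = 7 - G*(-5 - w)/2)
-972 + n(21, -12)*(-1545) = -972 + (7 + (5/2)*21 + (½)*21*(-12))*(-1545) = -972 + (7 + 105/2 - 126)*(-1545) = -972 - 133/2*(-1545) = -972 + 205485/2 = 203541/2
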